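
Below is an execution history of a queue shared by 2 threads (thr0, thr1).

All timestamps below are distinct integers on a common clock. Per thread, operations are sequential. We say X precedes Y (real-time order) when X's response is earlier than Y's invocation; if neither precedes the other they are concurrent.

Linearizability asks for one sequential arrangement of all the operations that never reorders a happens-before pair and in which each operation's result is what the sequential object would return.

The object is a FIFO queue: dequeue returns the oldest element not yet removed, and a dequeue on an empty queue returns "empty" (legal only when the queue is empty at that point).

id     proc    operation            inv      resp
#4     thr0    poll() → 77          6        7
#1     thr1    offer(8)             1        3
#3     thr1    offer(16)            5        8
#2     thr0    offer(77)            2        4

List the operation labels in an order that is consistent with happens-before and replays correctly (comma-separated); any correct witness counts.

after step 1 (#2 offer(77)): queue <77>
after step 2 (#1 offer(8)): queue <77,8>
after step 3 (#3 offer(16)): queue <77,8,16>
after step 4 (#4 poll() → 77): queue <8,16>

#2, #1, #3, #4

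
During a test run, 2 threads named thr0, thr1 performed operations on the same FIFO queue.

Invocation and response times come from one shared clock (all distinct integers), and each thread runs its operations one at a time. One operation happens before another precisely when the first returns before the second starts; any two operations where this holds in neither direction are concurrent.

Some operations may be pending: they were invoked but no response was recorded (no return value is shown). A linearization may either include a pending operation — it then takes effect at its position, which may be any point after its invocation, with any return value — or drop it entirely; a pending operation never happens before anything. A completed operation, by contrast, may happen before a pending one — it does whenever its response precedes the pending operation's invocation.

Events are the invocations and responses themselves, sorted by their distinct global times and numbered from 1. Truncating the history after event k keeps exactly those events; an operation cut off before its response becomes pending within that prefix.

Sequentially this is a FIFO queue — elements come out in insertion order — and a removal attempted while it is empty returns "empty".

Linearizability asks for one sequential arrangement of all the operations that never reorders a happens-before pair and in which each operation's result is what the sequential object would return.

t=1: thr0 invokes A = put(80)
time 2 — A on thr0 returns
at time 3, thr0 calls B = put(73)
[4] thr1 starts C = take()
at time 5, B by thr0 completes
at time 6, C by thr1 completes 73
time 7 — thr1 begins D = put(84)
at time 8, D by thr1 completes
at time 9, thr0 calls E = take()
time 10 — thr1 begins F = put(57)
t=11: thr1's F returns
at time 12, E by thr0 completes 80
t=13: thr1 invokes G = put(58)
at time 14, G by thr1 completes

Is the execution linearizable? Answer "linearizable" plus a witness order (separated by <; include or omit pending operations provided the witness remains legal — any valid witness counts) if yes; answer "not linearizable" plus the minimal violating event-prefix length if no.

not linearizable — minimal violating prefix: 6 events

the violation lands at event 6, C's response at time 6: events 1..5 linearize, events 1..6 do not
checked exhaustively: 2 real-time-consistent orders of 3 completed operations, zero legal FIFO queue replays
one such order, A, B, C, breaks at step 3 where C take() → 73 is illegal
one such order, A, C, B, breaks at step 2 where C take() → 73 is illegal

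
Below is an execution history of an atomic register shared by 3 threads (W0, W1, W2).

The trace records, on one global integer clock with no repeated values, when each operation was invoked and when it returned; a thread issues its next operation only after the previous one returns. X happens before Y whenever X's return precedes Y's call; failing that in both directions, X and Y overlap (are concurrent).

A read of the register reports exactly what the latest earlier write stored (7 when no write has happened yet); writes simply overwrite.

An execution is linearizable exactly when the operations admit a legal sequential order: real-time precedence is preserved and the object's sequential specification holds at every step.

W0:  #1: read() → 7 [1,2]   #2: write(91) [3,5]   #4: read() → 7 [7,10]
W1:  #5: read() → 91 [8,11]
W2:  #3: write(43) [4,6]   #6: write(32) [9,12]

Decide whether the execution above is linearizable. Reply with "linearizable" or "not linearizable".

not linearizable

prefix check: 1..9 passes, 1..10 fails once #4's time-10 response joins
no legal order exists: 2 real-time-consistent candidates over 4 completed atomic register operations, all rejected
no escape via the 2 pending operations (#5, #6): every completion choice fails
e.g. #1, #2, #3, #4 (pending dropped): illegal at step 4, since #4 read() → 7 cannot apply there
e.g. #1, #3, #2, #4 (pending dropped): illegal at step 4, since #4 read() → 7 cannot apply there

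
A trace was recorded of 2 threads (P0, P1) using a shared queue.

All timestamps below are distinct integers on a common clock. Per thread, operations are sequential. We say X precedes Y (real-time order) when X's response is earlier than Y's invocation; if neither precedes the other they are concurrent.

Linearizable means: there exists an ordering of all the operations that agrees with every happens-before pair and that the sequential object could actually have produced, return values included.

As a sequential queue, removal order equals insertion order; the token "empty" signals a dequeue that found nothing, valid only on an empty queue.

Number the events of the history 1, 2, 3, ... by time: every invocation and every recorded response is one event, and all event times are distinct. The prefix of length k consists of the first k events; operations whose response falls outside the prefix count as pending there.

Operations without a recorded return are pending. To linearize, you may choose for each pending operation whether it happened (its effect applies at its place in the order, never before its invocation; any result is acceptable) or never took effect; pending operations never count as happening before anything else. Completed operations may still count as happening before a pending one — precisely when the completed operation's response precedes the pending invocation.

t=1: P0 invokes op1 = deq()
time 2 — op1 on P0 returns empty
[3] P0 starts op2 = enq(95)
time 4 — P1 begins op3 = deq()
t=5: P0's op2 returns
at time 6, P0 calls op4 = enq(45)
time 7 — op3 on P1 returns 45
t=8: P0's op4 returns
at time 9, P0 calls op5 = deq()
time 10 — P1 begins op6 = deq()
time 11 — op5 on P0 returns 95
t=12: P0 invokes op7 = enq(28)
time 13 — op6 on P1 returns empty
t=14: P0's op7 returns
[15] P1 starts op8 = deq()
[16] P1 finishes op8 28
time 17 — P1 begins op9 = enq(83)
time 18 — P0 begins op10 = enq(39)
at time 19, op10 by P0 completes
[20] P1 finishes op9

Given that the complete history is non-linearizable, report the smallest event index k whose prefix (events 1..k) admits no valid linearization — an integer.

a valid linearization of events 1..6 exists, for instance op1, op2:
after step 1 (op1 deq() → empty): queue <>
after step 2 (op2 enq(95)): queue <95>
event 7 — op3's response, time 7 — after it, nothing linearizes
completion choices over the 1 pending operation (op4) were checked; none helps
one such order, op1, op2, op3 (pending dropped), breaks at step 3 where op3 deq() → 45 is illegal
one such order, op1, op3, op2 (pending dropped), breaks at step 2 where op3 deq() → 45 is illegal

7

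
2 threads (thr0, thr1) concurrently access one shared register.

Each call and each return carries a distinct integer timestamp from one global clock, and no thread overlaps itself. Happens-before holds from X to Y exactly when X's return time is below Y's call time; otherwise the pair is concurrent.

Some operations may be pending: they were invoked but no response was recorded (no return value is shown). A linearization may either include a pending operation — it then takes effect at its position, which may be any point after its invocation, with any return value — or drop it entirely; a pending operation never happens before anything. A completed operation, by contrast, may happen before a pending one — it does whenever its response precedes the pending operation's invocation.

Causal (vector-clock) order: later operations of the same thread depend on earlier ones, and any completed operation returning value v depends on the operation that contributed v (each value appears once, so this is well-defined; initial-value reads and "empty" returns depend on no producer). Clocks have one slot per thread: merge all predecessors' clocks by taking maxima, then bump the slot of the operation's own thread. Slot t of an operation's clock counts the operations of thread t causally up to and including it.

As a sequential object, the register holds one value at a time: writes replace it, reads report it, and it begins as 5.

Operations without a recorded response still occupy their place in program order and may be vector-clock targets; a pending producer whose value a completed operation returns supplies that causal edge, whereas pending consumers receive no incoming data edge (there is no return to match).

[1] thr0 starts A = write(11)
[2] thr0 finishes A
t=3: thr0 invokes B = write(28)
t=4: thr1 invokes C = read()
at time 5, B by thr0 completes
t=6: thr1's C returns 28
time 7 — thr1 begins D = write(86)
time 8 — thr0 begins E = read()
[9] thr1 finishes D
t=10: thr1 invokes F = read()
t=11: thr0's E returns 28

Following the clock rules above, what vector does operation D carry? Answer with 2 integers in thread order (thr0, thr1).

A, invoked 1, has no incoming edges; only thr0's bump applies → (1, 0)
B (invocation 3): componentwise max over VC(A)=(1, 0), +1 at thr0, giving (2, 0)
C (invocation 4): componentwise max over VC(B)=(2, 0), +1 at thr1, giving (2, 1)
E (invocation 8): componentwise max over VC(B)=(2, 0), +1 at thr0, giving (3, 0)
D (invocation 7): componentwise max over VC(C)=(2, 1), +1 at thr1, giving (2, 2)
F (invocation 10): componentwise max over VC(D)=(2, 2), +1 at thr1, giving (2, 3)
target: VC(D) = (2, 2)

(2, 2)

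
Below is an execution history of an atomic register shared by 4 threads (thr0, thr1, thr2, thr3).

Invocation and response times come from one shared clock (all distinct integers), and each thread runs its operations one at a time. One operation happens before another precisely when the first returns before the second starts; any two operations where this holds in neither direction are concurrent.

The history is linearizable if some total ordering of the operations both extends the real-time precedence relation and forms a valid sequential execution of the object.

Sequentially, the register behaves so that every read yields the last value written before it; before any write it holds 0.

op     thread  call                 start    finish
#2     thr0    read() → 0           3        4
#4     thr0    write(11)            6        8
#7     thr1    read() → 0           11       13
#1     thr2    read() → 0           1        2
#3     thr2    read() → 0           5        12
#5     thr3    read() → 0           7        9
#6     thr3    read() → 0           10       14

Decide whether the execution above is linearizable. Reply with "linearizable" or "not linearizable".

not linearizable

through event 12 a valid linearization exists; event 13 (#7 responding at time 13) ends that
the 6 completed operations admit 8 real-time orders; each fails the atomic register replay
no completion choice of the 1 pending operation (#6) rescues it — every subset was tried
one such order, #1, #2, #3, #4, #5, #7 (pending dropped), breaks at step 5 where #5 read() → 0 is illegal
one such order, #1, #2, #3, #5, #4, #7 (pending dropped), breaks at step 6 where #7 read() → 0 is illegal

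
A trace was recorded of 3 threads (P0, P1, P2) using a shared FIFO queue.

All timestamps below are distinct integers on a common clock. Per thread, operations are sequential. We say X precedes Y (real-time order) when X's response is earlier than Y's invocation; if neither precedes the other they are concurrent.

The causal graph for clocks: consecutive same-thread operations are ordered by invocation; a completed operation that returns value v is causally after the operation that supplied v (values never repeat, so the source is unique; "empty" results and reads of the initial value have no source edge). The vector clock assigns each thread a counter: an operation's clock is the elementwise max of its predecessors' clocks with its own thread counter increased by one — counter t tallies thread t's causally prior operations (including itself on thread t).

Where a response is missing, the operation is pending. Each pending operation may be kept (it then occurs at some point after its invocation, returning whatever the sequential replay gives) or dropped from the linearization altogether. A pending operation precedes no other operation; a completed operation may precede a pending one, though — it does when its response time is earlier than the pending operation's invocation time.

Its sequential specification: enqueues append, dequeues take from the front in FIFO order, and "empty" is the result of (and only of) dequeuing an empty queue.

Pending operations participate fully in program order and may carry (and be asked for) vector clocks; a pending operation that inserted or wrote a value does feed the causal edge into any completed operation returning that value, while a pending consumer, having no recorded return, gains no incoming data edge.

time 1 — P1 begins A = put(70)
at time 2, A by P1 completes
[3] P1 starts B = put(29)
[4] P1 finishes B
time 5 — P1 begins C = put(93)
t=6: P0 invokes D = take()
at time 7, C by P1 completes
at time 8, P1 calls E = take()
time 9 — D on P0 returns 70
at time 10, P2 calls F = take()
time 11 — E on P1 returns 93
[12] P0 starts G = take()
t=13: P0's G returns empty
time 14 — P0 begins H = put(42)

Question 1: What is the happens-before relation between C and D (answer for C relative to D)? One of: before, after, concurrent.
Answer: concurrent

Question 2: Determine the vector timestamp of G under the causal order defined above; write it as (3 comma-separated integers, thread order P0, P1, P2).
Answer: (2, 1, 0)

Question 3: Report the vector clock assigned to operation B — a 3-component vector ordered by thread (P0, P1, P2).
Answer: (0, 2, 0)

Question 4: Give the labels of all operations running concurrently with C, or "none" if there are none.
Answer: D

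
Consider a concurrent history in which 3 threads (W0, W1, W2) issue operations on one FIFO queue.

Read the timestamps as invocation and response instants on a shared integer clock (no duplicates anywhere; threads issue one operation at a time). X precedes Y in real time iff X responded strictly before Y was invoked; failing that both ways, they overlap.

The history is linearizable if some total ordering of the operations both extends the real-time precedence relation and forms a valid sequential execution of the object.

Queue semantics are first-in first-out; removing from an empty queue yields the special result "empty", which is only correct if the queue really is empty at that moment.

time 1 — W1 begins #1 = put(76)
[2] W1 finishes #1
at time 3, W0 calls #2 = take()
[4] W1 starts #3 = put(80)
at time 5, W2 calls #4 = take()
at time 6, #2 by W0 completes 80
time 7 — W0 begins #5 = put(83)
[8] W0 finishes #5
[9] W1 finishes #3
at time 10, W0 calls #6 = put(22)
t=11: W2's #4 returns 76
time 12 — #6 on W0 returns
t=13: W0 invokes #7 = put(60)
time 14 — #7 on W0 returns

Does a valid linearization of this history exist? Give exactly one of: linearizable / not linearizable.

linearizable

one valid linearization: #1, #3, #4, #2, #5, #6, #7
after step 1 (#1 put(76)): queue <76>
after step 2 (#3 put(80)): queue <76,80>
after step 3 (#4 take() → 76): queue <80>
after step 4 (#2 take() → 80): queue <>
after step 5 (#5 put(83)): queue <83>
after step 6 (#6 put(22)): queue <83,22>
after step 7 (#7 put(60)): queue <83,22,60>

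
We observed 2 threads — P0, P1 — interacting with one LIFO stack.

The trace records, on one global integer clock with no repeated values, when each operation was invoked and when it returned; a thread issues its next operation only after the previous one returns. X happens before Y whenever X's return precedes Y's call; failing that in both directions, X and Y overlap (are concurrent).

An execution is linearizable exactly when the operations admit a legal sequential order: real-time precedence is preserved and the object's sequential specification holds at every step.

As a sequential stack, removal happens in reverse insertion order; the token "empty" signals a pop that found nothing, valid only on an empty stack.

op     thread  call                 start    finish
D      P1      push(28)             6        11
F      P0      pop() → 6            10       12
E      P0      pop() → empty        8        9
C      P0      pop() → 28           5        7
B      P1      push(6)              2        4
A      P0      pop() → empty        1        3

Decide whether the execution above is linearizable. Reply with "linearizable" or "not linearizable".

events 1..8 are fine; event 9 — the response of E at time 9 — makes the prefix non-linearizable
no legal order exists: 2 real-time-consistent candidates over 4 completed LIFO stack operations, all rejected
no escape via the 1 pending operation (D): every completion choice fails
one such order, A, B, C, E (pending dropped), breaks at step 3 where C pop() → 28 is illegal
one such order, B, A, C, E (pending dropped), breaks at step 2 where A pop() → empty is illegal

not linearizable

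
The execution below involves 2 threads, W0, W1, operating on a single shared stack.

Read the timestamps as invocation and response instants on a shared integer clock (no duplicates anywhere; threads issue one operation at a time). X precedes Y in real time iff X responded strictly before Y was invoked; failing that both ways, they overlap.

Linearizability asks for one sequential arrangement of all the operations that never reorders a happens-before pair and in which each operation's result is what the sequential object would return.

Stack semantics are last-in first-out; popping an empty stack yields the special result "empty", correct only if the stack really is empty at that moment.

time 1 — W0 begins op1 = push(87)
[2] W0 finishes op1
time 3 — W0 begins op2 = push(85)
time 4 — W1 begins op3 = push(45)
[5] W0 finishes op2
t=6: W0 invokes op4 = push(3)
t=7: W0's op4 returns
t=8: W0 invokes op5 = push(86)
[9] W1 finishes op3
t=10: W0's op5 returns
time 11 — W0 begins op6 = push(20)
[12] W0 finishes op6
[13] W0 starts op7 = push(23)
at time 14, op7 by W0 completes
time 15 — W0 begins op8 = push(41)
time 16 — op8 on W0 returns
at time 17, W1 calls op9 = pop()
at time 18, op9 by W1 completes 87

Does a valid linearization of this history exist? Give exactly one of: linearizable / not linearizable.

not linearizable

the violation lands at event 18, op9's response at time 18: events 1..17 linearize, events 1..18 do not
the 9 completed operations admit 4 real-time orders; each fails the stack replay
one such order, op1, op2, op3, op4, op5, op6, op7, op8, op9, breaks at step 9 where op9 pop() → 87 is illegal
one such order, op1, op2, op4, op3, op5, op6, op7, op8, op9, breaks at step 9 where op9 pop() → 87 is illegal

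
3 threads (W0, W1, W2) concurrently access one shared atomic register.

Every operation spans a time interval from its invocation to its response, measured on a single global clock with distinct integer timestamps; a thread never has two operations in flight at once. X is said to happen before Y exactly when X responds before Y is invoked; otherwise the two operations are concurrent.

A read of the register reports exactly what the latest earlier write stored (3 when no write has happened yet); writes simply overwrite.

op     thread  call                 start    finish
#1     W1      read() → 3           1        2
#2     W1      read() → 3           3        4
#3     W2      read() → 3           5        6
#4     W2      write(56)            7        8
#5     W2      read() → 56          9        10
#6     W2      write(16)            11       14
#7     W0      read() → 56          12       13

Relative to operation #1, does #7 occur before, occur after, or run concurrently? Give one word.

#7 spans [12,13], #1 spans [1,2]
resp(#1)=2 < inv(#7)=12

after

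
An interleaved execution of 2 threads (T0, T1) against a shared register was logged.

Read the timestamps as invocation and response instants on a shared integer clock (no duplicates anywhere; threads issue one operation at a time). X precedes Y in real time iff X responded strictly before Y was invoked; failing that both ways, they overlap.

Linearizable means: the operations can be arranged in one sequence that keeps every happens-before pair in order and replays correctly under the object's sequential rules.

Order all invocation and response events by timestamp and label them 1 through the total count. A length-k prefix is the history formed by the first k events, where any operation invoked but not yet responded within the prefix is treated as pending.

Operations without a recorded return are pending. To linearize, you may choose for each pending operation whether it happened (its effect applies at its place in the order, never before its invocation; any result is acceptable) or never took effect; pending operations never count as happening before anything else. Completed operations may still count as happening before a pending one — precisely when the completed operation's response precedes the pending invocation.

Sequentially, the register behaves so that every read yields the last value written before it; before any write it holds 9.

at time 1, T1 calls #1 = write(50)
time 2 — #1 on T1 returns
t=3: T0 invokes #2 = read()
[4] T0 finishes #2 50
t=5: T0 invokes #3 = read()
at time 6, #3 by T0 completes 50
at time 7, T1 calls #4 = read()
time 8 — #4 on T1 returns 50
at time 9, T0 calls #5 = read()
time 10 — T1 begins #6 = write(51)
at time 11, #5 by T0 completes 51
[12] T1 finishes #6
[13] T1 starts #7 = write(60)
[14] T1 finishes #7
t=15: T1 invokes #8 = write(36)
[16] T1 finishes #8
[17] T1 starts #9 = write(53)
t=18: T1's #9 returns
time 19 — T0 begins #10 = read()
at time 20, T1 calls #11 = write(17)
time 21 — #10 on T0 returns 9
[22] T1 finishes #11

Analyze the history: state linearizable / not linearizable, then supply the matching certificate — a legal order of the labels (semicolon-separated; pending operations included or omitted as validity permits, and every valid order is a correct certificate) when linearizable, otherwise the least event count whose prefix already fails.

not linearizable — minimal violating prefix: 21 events

events 1..20 are fine; event 21 — the response of #10 at time 21 — makes the prefix non-linearizable
checked exhaustively: 2 real-time-consistent orders of 10 completed operations, zero legal register replays
every completion of the 1 pending operation (#11) was checked; none linearizes
take #1, #2, #3, #4, #5, #6, #7, #8, #9, #10 (pending dropped): step 5 already fails, because #5 read() → 51 cannot occur there
take #1, #2, #3, #4, #6, #5, #7, #8, #9, #10 (pending dropped): step 10 already fails, because #10 read() → 9 cannot occur there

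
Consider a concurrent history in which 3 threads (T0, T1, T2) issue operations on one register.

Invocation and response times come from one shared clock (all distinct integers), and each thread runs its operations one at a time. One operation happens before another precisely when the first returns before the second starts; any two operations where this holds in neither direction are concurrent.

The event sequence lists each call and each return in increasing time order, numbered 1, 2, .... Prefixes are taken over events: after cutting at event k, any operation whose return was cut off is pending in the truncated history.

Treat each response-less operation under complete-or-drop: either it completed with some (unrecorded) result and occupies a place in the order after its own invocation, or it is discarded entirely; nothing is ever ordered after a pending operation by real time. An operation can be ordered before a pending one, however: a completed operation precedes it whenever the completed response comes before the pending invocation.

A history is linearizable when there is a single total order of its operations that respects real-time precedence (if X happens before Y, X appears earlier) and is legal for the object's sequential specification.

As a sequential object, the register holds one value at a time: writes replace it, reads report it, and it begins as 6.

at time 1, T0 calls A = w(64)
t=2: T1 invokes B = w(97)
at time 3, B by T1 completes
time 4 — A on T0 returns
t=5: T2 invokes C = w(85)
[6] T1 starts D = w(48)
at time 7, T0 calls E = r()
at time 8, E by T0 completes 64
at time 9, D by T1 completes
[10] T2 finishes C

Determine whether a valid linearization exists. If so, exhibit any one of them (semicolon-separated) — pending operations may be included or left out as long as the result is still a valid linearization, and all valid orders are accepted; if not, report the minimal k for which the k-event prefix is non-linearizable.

1. B w(97), leaving value 97
2. A w(64), leaving value 64
3. E r() → 64, leaving value 64
4. C w(85), leaving value 85
5. D w(48), leaving value 48

linearizable — witness: B; A; E; C; D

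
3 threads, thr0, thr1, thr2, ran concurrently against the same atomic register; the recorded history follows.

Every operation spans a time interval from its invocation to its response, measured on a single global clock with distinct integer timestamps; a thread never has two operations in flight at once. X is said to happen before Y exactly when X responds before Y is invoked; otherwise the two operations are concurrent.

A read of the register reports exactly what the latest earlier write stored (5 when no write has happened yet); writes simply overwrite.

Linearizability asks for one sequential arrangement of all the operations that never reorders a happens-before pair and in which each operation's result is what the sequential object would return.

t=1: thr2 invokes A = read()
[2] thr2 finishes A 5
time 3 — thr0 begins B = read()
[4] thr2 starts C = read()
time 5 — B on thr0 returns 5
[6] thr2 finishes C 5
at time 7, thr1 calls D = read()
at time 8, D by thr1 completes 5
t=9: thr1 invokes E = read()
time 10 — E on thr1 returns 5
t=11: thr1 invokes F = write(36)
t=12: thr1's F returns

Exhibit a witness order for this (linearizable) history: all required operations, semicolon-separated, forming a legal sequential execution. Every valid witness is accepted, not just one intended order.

after step 1 (A read() → 5): value 5
after step 2 (B read() → 5): value 5
after step 3 (C read() → 5): value 5
after step 4 (D read() → 5): value 5
after step 5 (E read() → 5): value 5
after step 6 (F write(36)): value 36

A; B; C; D; E; F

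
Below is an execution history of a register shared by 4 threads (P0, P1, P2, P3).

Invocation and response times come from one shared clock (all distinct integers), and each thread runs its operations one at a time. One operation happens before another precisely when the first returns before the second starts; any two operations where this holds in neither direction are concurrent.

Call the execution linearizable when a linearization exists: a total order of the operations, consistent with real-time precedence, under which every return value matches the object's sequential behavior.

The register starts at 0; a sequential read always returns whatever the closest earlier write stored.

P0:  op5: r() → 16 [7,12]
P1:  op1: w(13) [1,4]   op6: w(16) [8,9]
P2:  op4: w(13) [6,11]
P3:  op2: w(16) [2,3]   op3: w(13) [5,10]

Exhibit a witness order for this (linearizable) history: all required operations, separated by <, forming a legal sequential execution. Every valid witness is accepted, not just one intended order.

after step 1 (op1 w(13)): value 13
after step 2 (op2 w(16)): value 16
after step 3 (op3 w(13)): value 13
after step 4 (op4 w(13)): value 13
after step 5 (op6 w(16)): value 16
after step 6 (op5 r() → 16): value 16

op1 < op2 < op3 < op4 < op6 < op5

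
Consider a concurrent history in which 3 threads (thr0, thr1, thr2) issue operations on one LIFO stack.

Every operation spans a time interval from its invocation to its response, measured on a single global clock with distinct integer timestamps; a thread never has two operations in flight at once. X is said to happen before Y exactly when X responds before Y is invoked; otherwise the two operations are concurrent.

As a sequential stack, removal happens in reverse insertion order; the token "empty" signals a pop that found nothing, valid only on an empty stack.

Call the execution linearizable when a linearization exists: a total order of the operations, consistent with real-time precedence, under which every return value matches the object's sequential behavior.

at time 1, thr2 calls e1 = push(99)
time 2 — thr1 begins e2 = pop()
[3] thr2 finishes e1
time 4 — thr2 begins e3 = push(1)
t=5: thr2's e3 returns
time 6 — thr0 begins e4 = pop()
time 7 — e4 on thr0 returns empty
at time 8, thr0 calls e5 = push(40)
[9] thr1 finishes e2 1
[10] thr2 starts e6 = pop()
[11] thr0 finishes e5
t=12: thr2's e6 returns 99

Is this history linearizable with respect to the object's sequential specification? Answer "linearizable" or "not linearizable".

not linearizable

the violation lands at event 7, e4's response at time 7: events 1..6 linearize, events 1..7 do not
one real-time candidate order over the 3 completed operations — the LIFO stack replay rejects it
completion choices over the 1 pending operation (e2) were checked; none helps
one such order, e1, e3, e4 (pending dropped), breaks at step 3 where e4 pop() → empty is illegal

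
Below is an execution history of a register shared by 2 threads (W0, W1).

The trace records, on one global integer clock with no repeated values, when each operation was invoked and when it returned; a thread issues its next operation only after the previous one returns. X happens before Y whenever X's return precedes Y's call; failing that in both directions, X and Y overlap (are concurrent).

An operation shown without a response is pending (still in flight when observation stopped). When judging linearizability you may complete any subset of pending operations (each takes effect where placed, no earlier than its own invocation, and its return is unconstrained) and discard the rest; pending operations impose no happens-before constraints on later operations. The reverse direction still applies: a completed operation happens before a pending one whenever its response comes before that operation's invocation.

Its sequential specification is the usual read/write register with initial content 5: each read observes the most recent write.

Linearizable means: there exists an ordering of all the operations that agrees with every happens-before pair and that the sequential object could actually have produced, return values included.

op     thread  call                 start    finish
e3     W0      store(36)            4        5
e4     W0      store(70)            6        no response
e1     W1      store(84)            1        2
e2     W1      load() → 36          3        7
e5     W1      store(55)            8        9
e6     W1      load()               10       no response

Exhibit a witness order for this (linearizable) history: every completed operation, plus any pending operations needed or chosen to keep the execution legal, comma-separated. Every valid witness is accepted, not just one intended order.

e1, e3, e2, e4, e5

after step 1 (e1 store(84)): value 84
after step 2 (e3 store(36)): value 36
after step 3 (e2 load() → 36): value 36
after step 4 (e4 store(70) (pending, included)): value 70
after step 5 (e5 store(55)): value 55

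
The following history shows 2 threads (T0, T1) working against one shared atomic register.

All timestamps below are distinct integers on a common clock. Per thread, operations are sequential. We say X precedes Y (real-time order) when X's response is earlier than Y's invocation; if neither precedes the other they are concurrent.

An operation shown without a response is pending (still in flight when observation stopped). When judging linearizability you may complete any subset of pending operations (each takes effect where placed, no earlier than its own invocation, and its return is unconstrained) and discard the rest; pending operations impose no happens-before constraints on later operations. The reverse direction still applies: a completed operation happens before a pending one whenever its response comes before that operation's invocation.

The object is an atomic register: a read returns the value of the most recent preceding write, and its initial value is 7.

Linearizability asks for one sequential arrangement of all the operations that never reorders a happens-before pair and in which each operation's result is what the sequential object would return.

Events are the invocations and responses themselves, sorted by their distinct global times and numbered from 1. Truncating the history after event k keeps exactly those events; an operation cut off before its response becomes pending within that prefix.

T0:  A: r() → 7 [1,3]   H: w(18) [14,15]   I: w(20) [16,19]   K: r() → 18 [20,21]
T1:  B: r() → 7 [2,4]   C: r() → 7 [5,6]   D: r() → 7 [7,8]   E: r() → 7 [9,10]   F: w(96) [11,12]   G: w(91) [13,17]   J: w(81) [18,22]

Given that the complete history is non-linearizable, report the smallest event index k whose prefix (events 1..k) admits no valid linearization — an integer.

21

events 1..20 are linearizable, e.g. via A, B, C, D, E, F, G, H, I:
1. A r() → 7, leaving value 7
2. B r() → 7, leaving value 7
3. C r() → 7, leaving value 7
4. D r() → 7, leaving value 7
5. E r() → 7, leaving value 7
6. F w(96), leaving value 96
7. G w(91), leaving value 91
8. H w(18), leaving value 18
9. I w(20), leaving value 20
at event 21 (K's time-21 response) nothing linearizes any more
completion choices over the 1 pending operation (J) were checked; none helps
take A, B, C, D, E, F, G, H, I, K (pending dropped): step 10 already fails, because K r() → 18 cannot occur there
take A, B, C, D, E, F, H, G, I, K (pending dropped): step 10 already fails, because K r() → 18 cannot occur there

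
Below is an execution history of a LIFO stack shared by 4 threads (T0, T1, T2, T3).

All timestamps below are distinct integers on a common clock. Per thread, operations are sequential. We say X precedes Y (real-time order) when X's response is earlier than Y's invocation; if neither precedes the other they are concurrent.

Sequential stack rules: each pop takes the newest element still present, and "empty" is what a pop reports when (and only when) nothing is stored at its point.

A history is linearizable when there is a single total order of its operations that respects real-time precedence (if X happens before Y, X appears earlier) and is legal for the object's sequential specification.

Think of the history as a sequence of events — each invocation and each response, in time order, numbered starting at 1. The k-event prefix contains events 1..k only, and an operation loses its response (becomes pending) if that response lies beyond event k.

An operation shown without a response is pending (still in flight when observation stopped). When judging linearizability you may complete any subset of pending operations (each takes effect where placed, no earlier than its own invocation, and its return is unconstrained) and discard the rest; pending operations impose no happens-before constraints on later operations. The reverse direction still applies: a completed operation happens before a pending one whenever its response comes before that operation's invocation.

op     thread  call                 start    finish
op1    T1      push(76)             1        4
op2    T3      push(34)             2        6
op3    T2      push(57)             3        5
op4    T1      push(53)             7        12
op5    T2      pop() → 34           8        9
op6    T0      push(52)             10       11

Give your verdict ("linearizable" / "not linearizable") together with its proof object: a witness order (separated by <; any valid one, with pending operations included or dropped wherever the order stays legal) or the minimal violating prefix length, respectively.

linearizable — witness: op1 < op3 < op2 < op5 < op4 < op6

1. op1 push(76), leaving stack <76>
2. op3 push(57), leaving stack <76,57>
3. op2 push(34), leaving stack <76,57,34>
4. op5 pop() → 34, leaving stack <76,57>
5. op4 push(53), leaving stack <76,57,53>
6. op6 push(52), leaving stack <76,57,53,52>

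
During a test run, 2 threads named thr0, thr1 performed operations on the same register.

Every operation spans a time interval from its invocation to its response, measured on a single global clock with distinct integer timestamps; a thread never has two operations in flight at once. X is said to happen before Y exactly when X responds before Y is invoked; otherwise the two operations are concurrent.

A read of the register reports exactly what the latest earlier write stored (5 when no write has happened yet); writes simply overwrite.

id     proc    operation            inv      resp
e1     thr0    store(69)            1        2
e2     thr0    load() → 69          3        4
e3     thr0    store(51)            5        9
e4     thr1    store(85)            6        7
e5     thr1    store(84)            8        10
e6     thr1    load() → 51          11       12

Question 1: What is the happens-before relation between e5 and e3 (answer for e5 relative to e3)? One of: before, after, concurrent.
concurrent

e5 spans [8,10], e3 spans [5,9]
the intervals overlap in both directions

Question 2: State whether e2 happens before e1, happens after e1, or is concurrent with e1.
after

e2 spans [3,4], e1 spans [1,2]
resp(e1)=2 < inv(e2)=3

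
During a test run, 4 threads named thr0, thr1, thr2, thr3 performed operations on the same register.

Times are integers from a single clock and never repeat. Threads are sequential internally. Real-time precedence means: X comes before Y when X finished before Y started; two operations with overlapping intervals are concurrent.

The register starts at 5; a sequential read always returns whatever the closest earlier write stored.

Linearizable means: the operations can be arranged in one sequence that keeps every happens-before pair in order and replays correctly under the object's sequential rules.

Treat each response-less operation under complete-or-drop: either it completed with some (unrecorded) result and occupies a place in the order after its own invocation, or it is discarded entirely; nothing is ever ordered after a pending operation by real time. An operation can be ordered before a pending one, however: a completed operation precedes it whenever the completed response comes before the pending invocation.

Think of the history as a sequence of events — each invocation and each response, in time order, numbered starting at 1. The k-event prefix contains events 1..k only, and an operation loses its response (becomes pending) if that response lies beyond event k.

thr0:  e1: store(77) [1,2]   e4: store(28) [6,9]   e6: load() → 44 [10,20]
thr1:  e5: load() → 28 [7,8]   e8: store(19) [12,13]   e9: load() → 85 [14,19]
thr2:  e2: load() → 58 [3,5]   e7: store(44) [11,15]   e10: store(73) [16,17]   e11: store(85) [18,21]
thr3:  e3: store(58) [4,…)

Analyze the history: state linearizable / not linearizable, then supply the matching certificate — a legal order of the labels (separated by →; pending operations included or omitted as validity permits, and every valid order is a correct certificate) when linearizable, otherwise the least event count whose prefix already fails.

1. e1 store(77), leaving value 77
2. e3 store(58) (pending, included), leaving value 58
3. e2 load() → 58, leaving value 58
4. e4 store(28), leaving value 28
5. e5 load() → 28, leaving value 28
6. e7 store(44), leaving value 44
7. e6 load() → 44, leaving value 44
8. e8 store(19), leaving value 19
9. e10 store(73), leaving value 73
10. e11 store(85), leaving value 85
11. e9 load() → 85, leaving value 85

linearizable — witness: e1 → e3 → e2 → e4 → e5 → e7 → e6 → e8 → e10 → e11 → e9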